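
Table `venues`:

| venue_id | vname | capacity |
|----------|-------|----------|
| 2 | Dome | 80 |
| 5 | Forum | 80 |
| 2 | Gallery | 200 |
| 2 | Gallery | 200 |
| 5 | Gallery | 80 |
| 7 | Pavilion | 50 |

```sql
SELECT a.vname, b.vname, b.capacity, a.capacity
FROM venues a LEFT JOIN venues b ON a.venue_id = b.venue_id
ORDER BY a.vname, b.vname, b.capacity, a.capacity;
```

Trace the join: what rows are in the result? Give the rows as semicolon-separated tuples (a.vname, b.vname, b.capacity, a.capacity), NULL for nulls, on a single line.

LEFT JOIN keeps every row from `venues a`; unmatched rows get NULL for `venues b`'s columns.
Matching on a.venue_id = b.venue_id.
Matched pairs: 14; unmatched a rows kept: 0.

(Dome, Dome, 80, 80); (Dome, Gallery, 200, 80); (Dome, Gallery, 200, 80); (Forum, Forum, 80, 80); (Forum, Gallery, 80, 80); (Gallery, Dome, 80, 200); (Gallery, Dome, 80, 200); (Gallery, Forum, 80, 80); (Gallery, Gallery, 80, 80); (Gallery, Gallery, 200, 200); (Gallery, Gallery, 200, 200); (Gallery, Gallery, 200, 200); (Gallery, Gallery, 200, 200); (Pavilion, Pavilion, 50, 50)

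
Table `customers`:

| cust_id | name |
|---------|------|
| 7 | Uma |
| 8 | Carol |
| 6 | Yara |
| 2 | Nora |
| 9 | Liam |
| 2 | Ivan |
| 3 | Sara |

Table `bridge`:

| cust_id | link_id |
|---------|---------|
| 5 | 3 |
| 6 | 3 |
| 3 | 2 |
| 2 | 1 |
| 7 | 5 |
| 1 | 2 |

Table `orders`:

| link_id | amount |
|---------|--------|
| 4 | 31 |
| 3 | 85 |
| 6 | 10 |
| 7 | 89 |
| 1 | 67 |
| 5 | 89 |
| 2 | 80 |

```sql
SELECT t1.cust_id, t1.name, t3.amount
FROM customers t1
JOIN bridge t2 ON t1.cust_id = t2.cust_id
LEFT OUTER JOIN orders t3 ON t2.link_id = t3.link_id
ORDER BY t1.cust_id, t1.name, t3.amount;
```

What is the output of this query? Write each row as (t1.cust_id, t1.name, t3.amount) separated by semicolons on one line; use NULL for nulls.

Step 1 — t1 INNER JOIN t2 on cust_id → 5 row(s).
Then LEFT JOIN `orders t3` on link_id: each of those 5 rows is kept; rows whose t2.link_id has no match in t3 get NULL for t3's columns.

(2, Ivan, 67); (2, Nora, 67); (3, Sara, 80); (6, Yara, 85); (7, Uma, 89)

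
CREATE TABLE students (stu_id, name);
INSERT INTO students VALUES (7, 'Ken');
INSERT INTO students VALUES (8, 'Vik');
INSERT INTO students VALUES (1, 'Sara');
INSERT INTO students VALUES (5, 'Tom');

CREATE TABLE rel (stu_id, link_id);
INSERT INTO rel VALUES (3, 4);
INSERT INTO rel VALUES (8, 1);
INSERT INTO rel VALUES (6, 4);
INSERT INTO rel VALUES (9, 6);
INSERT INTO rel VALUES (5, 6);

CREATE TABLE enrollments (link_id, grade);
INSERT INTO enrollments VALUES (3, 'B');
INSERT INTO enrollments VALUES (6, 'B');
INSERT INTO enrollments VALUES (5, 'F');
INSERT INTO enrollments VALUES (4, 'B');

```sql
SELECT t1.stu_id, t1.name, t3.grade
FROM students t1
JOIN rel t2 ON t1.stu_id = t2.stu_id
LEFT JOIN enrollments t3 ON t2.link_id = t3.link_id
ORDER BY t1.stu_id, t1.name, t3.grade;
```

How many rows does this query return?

2

Step 1 — t1 INNER JOIN t2 on stu_id → 2 row(s).
Then LEFT JOIN `enrollments t3` on link_id: each of those 2 rows is kept; rows whose t2.link_id has no match in t3 get NULL for t3's columns.
Result: 2 row(s).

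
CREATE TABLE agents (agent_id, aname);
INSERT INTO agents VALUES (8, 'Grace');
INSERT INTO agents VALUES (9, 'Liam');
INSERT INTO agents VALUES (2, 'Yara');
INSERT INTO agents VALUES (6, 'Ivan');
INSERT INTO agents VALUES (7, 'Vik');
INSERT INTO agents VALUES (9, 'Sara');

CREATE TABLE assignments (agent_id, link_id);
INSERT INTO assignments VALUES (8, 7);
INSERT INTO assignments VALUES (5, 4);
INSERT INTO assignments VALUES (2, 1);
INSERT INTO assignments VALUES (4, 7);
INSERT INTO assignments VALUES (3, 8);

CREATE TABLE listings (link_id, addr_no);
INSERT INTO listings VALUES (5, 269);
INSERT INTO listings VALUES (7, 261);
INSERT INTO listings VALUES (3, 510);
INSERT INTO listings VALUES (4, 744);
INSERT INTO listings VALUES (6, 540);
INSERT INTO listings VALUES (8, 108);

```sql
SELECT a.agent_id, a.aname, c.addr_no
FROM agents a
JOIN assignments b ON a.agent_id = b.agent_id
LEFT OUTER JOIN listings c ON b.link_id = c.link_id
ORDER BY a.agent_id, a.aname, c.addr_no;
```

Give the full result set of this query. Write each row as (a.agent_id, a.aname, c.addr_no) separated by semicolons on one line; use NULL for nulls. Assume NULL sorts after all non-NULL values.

(2, Yara, NULL); (8, Grace, 261)

Joins associate left-to-right: agents INNER JOIN assignments on agent_id gives 2 intermediate row(s).
Then LEFT JOIN `listings c` on link_id: each of those 2 rows is kept; rows whose b.link_id has no match in c get NULL for c's columns.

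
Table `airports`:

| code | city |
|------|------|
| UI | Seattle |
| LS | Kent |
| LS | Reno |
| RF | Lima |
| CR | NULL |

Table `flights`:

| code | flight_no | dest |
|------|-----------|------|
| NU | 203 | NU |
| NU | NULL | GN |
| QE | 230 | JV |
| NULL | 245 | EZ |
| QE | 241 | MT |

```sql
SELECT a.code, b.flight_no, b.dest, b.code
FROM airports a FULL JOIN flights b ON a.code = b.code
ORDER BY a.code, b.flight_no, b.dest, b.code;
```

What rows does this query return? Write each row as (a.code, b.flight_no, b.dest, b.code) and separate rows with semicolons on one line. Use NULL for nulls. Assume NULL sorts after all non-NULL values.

(CR, NULL, NULL, NULL); (LS, NULL, NULL, NULL); (LS, NULL, NULL, NULL); (RF, NULL, NULL, NULL); (UI, NULL, NULL, NULL); (NULL, 203, NU, NU); (NULL, 230, JV, QE); (NULL, 241, MT, QE); (NULL, 245, EZ, NULL); (NULL, NULL, GN, NU)

FULL OUTER JOIN keeps every row from both sides; unmatched rows get NULL for the other side's columns.
Matching on a.code = b.code. A NULL in a compared column never satisfies the condition.
- code=UI: no b row matches, row kept with b columns NULL.
- code=LS: no b row matches, row kept with b columns NULL.
- code=LS: no b row matches, row kept with b columns NULL.
- code=RF: no b row matches, row kept with b columns NULL.
- code=CR: no b row matches, row kept with b columns NULL.
- 5 row(s) from b found no a partner → padded with NULL.
After projecting and ordering:
a.code | b.flight_no | b.dest | b.code
CR | NULL | NULL | NULL
LS | NULL | NULL | NULL
LS | NULL | NULL | NULL
RF | NULL | NULL | NULL
UI | NULL | NULL | NULL
NULL | 203 | NU | NU
NULL | 230 | JV | QE
NULL | 241 | MT | QE
NULL | 245 | EZ | NULL
NULL | NULL | GN | NU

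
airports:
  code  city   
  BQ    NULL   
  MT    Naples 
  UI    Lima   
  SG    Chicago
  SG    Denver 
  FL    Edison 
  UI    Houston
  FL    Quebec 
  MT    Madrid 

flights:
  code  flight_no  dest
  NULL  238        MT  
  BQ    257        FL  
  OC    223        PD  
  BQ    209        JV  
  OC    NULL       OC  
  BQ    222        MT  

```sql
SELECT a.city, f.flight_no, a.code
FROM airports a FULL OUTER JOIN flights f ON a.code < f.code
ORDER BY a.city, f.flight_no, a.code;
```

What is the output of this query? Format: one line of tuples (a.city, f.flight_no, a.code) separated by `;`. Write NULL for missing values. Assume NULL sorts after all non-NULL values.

FULL OUTER JOIN keeps every row from both sides; unmatched rows get NULL for the other side's columns.
Matching on a.code < f.code. A NULL in a compared column never satisfies the condition.
- a[0] code=BQ → 2 match(es) in f → 2 row(s).
- a[1] code=MT → 2 match(es) in f → 2 row(s).
- a[2] code=UI → no match; kept with NULLs on the f side.
- a[3] code=SG → no match; kept with NULLs on the f side.
- a[4] code=SG → no match; kept with NULLs on the f side.
- a[5] code=FL → 2 match(es) in f → 2 row(s).
- a[6] code=UI → no match; kept with NULLs on the f side.
- a[7] code=FL → 2 match(es) in f → 2 row(s).
- a[8] code=MT → 2 match(es) in f → 2 row(s).
- 4 f row(s) had no a match → kept, a columns NULL.

(Chicago, NULL, SG); (Denver, NULL, SG); (Edison, 223, FL); (Edison, NULL, FL); (Houston, NULL, UI); (Lima, NULL, UI); (Madrid, 223, MT); (Madrid, NULL, MT); (Naples, 223, MT); (Naples, NULL, MT); (Quebec, 223, FL); (Quebec, NULL, FL); (NULL, 209, NULL); (NULL, 222, NULL); (NULL, 223, BQ); (NULL, 238, NULL); (NULL, 257, NULL); (NULL, NULL, BQ)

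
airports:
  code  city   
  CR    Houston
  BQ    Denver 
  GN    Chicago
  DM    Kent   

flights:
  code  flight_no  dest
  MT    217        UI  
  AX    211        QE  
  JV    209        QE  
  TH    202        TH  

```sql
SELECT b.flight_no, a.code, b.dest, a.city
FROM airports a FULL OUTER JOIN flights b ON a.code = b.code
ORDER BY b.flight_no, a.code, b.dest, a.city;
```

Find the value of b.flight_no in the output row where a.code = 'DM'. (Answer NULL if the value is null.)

FULL OUTER JOIN keeps every row from both sides; unmatched rows get NULL for the other side's columns.
Matching on a.code = b.code.
Matched pairs: 0; unmatched a rows kept: 4; unmatched b rows kept: 4.

NULL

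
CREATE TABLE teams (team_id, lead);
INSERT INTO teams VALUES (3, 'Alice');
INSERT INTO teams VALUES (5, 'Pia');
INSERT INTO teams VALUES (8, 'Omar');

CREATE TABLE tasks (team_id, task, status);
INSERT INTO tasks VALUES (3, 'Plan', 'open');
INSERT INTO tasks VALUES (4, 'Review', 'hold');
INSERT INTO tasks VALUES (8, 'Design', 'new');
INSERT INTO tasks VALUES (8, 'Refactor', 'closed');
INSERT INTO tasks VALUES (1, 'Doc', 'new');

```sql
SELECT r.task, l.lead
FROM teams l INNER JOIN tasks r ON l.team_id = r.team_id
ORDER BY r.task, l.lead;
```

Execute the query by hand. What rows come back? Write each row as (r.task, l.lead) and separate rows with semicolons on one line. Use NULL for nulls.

(Design, Omar); (Plan, Alice); (Refactor, Omar)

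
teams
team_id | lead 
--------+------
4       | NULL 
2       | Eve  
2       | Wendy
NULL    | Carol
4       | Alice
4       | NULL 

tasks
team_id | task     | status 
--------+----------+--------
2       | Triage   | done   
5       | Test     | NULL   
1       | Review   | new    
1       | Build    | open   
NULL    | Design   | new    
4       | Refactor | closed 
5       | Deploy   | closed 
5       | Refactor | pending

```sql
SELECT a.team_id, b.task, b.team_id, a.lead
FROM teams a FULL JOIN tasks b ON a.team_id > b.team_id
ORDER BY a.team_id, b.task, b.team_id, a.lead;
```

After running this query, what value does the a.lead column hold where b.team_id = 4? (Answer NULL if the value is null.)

FULL OUTER JOIN keeps every row from both sides; unmatched rows get NULL for the other side's columns.
Matching on a.team_id > b.team_id. A NULL in a compared column never satisfies the condition.
Matched pairs: 13; unmatched a rows kept: 1; unmatched b rows kept: 5.

NULL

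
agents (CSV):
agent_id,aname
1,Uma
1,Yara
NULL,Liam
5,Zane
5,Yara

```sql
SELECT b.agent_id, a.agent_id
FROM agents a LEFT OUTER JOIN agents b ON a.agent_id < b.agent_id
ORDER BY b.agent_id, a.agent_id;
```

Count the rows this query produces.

7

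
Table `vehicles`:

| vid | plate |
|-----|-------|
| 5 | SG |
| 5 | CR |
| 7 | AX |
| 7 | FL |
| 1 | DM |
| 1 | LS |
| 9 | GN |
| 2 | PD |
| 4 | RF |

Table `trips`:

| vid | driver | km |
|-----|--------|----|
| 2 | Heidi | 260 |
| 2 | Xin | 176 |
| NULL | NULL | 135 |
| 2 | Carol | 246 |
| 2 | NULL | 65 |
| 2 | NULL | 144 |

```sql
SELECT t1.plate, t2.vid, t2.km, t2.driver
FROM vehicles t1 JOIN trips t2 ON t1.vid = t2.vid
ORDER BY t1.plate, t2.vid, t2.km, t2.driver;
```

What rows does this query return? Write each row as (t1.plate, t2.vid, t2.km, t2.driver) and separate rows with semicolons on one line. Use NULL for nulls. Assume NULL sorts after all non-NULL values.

INNER JOIN keeps only pairs where the ON condition holds.
Matching on t1.vid = t2.vid. A NULL in a compared column never satisfies the condition.
- vid=5: no matching t2 row, dropped.
- vid=5: no matching t2 row, dropped.
- vid=7: no matching t2 row, dropped.
- vid=7: no matching t2 row, dropped.
- vid=1: no matching t2 row, dropped.
- vid=1: no matching t2 row, dropped.
- vid=9: no matching t2 row, dropped.
- vid=2: 5 matching t2 row(s), so 5 row(s) emitted.
- vid=4: no matching t2 row, dropped.
After projecting and ordering:
t1.plate | t2.vid | t2.km | t2.driver
PD | 2 | 65 | NULL
PD | 2 | 144 | NULL
PD | 2 | 176 | Xin
PD | 2 | 246 | Carol
PD | 2 | 260 | Heidi

(PD, 2, 65, NULL); (PD, 2, 144, NULL); (PD, 2, 176, Xin); (PD, 2, 246, Carol); (PD, 2, 260, Heidi)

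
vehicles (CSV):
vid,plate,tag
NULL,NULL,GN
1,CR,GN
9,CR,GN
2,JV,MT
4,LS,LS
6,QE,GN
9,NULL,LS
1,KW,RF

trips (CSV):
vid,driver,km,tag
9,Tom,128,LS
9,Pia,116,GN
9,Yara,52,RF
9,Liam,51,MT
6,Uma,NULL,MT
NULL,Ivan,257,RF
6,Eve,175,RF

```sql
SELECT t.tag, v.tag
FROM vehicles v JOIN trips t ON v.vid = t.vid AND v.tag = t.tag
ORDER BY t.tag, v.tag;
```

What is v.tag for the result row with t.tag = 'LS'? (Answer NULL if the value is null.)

LS

INNER JOIN keeps only pairs where the ON condition holds.
Matching on v.vid = t.vid AND v.tag = t.tag. A NULL in a compared column never satisfies the condition.
Matched pairs: 2.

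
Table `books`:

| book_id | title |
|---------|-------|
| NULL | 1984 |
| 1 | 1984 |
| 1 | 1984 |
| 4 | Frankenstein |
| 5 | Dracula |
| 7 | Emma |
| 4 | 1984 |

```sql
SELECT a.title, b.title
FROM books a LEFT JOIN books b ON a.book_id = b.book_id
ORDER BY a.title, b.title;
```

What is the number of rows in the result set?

LEFT JOIN keeps every row from `books a`; unmatched rows get NULL for `books b`'s columns.
Matching on a.book_id = b.book_id. A NULL in a compared column never satisfies the condition.
- a row (book_id=NULL): no match → kept, b columns NULL.
- a row (book_id=1): matches 2 b row(s) → 2 output row(s).
- a row (book_id=1): matches 2 b row(s) → 2 output row(s).
- a row (book_id=4): matches 2 b row(s) → 2 output row(s).
- a row (book_id=5): matches 1 b row(s) → 1 output row(s).
- a row (book_id=7): matches 1 b row(s) → 1 output row(s).
- a row (book_id=4): matches 2 b row(s) → 2 output row(s).
Total: 10 matched + 1 padded = 11 rows.

11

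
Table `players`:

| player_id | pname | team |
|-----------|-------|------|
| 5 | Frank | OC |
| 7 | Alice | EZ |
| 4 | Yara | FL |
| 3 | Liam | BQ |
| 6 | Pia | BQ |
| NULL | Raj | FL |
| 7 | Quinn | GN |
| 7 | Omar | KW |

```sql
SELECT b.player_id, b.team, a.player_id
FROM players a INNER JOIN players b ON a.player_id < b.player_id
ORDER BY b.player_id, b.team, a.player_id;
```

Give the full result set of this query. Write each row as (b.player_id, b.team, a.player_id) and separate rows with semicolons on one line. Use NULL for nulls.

(4, FL, 3); (5, OC, 3); (5, OC, 4); (6, BQ, 3); (6, BQ, 4); (6, BQ, 5); (7, EZ, 3); (7, EZ, 4); (7, EZ, 5); (7, EZ, 6); (7, GN, 3); (7, GN, 4); (7, GN, 5); (7, GN, 6); (7, KW, 3); (7, KW, 4); (7, KW, 5); (7, KW, 6)

INNER JOIN keeps only pairs where the ON condition holds.
Matching on a.player_id < b.player_id. A NULL in a compared column never satisfies the condition.
- a (player_id=5) pairs with 4 row(s) of b.
- a (player_id=7) has no partner → excluded.
- a (player_id=4) pairs with 5 row(s) of b.
- a (player_id=3) pairs with 6 row(s) of b.
- a (player_id=6) pairs with 3 row(s) of b.
- a (player_id=NULL) has no partner → excluded.
- a (player_id=7) has no partner → excluded.
- a (player_id=7) has no partner → excluded.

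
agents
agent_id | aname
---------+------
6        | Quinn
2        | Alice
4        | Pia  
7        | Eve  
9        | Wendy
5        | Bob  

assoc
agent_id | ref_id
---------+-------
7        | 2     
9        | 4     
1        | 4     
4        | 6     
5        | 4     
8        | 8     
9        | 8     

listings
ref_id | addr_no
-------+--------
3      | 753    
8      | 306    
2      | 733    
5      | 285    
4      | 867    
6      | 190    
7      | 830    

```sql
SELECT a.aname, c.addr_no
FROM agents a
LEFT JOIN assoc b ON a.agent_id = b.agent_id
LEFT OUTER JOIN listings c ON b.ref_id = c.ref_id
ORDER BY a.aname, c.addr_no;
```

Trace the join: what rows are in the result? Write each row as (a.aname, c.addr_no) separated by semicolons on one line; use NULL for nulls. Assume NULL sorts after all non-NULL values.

(Alice, NULL); (Bob, 867); (Eve, 733); (Pia, 190); (Quinn, NULL); (Wendy, 306); (Wendy, 867)

Joins associate left-to-right: agents LEFT JOIN assoc on agent_id gives 7 intermediate row(s).
Then LEFT JOIN `listings c` on ref_id: each of those 7 rows is kept; rows whose b.ref_id has no match in c get NULL for c's columns.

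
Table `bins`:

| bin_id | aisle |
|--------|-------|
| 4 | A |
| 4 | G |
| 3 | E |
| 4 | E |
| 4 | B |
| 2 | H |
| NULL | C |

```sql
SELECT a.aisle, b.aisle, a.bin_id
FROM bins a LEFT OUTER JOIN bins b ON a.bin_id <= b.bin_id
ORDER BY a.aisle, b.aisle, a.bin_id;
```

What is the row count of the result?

LEFT JOIN keeps every row from `bins a`; unmatched rows get NULL for `bins b`'s columns.
Matching on a.bin_id <= b.bin_id. A NULL in a compared column never satisfies the condition.
- bin_id=4: 4 matching b row(s), so 4 row(s) emitted.
- bin_id=4: 4 matching b row(s), so 4 row(s) emitted.
- bin_id=3: 5 matching b row(s), so 5 row(s) emitted.
- bin_id=4: 4 matching b row(s), so 4 row(s) emitted.
- bin_id=4: 4 matching b row(s), so 4 row(s) emitted.
- bin_id=2: 6 matching b row(s), so 6 row(s) emitted.
- bin_id=NULL: no b row matches, row kept with b columns NULL.
Total: 27 matched + 1 padded = 28 rows.

28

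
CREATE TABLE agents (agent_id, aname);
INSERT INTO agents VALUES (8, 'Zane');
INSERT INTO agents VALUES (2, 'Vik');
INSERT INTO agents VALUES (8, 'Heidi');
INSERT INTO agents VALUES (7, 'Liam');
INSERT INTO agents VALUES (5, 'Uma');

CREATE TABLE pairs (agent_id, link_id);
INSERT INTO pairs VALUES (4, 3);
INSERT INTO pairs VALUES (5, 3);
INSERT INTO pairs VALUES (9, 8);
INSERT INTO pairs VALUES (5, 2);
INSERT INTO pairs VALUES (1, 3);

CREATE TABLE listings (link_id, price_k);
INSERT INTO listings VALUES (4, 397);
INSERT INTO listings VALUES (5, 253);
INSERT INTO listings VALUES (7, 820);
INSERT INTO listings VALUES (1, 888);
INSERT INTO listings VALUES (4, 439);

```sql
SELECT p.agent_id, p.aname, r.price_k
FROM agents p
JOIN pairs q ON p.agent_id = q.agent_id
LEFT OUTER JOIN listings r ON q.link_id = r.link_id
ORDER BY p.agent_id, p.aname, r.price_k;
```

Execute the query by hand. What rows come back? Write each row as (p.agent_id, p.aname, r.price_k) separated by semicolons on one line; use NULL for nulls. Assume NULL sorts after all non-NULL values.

(5, Uma, NULL); (5, Uma, NULL)

Step 1 — p INNER JOIN q on agent_id → 2 row(s).
Then LEFT JOIN `listings r` on link_id: each of those 2 rows is kept; rows whose q.link_id has no match in r get NULL for r's columns.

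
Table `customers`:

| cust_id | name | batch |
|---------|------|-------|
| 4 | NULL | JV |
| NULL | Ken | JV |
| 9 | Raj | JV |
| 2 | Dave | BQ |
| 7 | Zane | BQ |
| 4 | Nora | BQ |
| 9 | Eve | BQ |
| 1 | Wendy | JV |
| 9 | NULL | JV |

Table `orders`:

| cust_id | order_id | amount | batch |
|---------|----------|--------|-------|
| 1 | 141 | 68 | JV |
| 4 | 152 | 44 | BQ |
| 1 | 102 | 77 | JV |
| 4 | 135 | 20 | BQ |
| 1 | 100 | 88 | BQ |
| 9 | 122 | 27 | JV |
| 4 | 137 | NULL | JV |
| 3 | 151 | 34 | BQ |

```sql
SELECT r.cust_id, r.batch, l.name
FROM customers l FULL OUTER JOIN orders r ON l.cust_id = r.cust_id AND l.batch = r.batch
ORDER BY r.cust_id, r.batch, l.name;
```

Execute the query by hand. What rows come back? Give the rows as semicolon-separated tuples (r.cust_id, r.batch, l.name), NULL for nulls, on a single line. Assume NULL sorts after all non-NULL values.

FULL OUTER JOIN keeps every row from both sides; unmatched rows get NULL for the other side's columns.
Matching on l.cust_id = r.cust_id AND l.batch = r.batch. A NULL in a compared column never satisfies the condition.
Matched pairs: 7; unmatched l rows kept: 4; unmatched r rows kept: 2.

(1, BQ, NULL); (1, JV, Wendy); (1, JV, Wendy); (3, BQ, NULL); (4, BQ, Nora); (4, BQ, Nora); (4, JV, NULL); (9, JV, Raj); (9, JV, NULL); (NULL, NULL, Dave); (NULL, NULL, Eve); (NULL, NULL, Ken); (NULL, NULL, Zane)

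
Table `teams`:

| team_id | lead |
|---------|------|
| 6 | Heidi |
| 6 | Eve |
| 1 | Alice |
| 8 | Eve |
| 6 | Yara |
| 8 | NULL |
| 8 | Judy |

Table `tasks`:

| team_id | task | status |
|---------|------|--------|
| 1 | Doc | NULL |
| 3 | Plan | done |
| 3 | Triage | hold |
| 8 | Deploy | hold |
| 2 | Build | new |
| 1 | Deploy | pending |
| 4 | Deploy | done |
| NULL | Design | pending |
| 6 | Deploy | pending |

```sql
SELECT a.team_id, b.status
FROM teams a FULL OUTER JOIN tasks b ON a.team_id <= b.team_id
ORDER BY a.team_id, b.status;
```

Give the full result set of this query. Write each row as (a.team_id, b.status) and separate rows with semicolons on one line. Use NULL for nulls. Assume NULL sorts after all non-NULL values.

(1, done); (1, done); (1, hold); (1, hold); (1, new); (1, pending); (1, pending); (1, NULL); (6, hold); (6, hold); (6, hold); (6, pending); (6, pending); (6, pending); (8, hold); (8, hold); (8, hold); (NULL, pending)

FULL OUTER JOIN keeps every row from both sides; unmatched rows get NULL for the other side's columns.
Matching on a.team_id <= b.team_id. A NULL in a compared column never satisfies the condition.
Matched pairs: 17; unmatched a rows kept: 0; unmatched b rows kept: 1.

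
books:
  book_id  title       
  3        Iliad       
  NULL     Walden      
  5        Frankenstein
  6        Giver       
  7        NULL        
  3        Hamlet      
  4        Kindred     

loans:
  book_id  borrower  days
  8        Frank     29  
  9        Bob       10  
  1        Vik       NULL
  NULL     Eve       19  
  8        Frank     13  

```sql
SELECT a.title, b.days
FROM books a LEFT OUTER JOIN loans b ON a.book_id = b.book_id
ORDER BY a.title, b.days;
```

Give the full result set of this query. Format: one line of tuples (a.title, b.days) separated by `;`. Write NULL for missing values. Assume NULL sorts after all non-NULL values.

(Frankenstein, NULL); (Giver, NULL); (Hamlet, NULL); (Iliad, NULL); (Kindred, NULL); (Walden, NULL); (NULL, NULL)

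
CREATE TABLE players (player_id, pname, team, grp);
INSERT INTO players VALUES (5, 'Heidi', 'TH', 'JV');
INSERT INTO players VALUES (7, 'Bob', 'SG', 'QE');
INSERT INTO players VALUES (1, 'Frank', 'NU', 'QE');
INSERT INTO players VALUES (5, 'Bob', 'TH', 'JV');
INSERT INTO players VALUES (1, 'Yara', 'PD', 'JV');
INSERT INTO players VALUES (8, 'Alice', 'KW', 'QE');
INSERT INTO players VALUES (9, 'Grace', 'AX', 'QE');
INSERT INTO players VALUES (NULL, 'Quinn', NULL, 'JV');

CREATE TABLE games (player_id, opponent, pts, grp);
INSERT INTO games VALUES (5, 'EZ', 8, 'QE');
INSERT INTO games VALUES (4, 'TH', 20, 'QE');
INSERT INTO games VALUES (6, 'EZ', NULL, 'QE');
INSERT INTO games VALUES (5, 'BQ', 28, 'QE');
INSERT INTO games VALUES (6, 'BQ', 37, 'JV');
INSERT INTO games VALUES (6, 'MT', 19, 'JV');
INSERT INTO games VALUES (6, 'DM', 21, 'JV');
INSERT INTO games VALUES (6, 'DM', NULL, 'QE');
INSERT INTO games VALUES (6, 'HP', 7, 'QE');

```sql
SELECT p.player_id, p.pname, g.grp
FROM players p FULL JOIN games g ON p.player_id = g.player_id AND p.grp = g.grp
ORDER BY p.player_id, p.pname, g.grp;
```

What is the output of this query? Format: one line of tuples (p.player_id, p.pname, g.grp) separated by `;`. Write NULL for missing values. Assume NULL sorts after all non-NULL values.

FULL OUTER JOIN keeps every row from both sides; unmatched rows get NULL for the other side's columns.
Matching on p.player_id = g.player_id AND p.grp = g.grp. A NULL in a compared column never satisfies the condition.
- p row (player_id=5, grp=JV): no match → kept, g columns NULL.
- p row (player_id=7, grp=QE): no match → kept, g columns NULL.
- p row (player_id=1, grp=QE): no match → kept, g columns NULL.
- p row (player_id=5, grp=JV): no match → kept, g columns NULL.
- p row (player_id=1, grp=JV): no match → kept, g columns NULL.
- p row (player_id=8, grp=QE): no match → kept, g columns NULL.
- p row (player_id=9, grp=QE): no match → kept, g columns NULL.
- p row (player_id=NULL, grp=JV): no match → kept, g columns NULL.
- 9 g row(s) had no p match → kept, p columns NULL.

(1, Frank, NULL); (1, Yara, NULL); (5, Bob, NULL); (5, Heidi, NULL); (7, Bob, NULL); (8, Alice, NULL); (9, Grace, NULL); (NULL, Quinn, NULL); (NULL, NULL, JV); (NULL, NULL, JV); (NULL, NULL, JV); (NULL, NULL, QE); (NULL, NULL, QE); (NULL, NULL, QE); (NULL, NULL, QE); (NULL, NULL, QE); (NULL, NULL, QE)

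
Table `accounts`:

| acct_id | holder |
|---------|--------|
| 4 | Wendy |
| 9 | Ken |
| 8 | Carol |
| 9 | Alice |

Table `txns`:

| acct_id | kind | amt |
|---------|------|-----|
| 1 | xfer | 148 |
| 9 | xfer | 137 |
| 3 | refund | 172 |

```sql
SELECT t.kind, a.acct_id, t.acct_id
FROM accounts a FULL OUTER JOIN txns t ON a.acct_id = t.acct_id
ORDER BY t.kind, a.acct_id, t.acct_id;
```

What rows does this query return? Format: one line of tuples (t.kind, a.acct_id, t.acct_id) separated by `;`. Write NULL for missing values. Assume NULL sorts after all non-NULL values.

FULL OUTER JOIN keeps every row from both sides; unmatched rows get NULL for the other side's columns.
Matching on a.acct_id = t.acct_id.
- acct_id=4: no t row matches, row kept with t columns NULL.
- acct_id=9: 1 matching t row(s), so 1 row(s) emitted.
- acct_id=8: no t row matches, row kept with t columns NULL.
- acct_id=9: 1 matching t row(s), so 1 row(s) emitted.
- 2 row(s) from t found no a partner → padded with NULL.
After projecting and ordering:
t.kind | a.acct_id | t.acct_id
refund | NULL | 3
xfer | 9 | 9
xfer | 9 | 9
xfer | NULL | 1
NULL | 4 | NULL
NULL | 8 | NULL

(refund, NULL, 3); (xfer, 9, 9); (xfer, 9, 9); (xfer, NULL, 1); (NULL, 4, NULL); (NULL, 8, NULL)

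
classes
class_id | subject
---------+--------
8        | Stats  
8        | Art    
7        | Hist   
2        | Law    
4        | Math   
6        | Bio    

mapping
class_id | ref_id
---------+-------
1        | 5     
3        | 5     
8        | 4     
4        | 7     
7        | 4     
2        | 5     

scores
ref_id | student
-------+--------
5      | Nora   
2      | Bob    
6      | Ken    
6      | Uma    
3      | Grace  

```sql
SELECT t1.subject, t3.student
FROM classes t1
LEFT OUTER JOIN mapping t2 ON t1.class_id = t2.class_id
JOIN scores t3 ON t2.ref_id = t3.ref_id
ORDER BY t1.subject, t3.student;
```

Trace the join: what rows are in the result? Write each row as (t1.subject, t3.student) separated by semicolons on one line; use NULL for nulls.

(Law, Nora)

Step 1 — t1 LEFT JOIN t2 on class_id → 6 row(s).
Then INNER JOIN `scores t3` on ref_id: keep only rows whose t2.ref_id appears in t3.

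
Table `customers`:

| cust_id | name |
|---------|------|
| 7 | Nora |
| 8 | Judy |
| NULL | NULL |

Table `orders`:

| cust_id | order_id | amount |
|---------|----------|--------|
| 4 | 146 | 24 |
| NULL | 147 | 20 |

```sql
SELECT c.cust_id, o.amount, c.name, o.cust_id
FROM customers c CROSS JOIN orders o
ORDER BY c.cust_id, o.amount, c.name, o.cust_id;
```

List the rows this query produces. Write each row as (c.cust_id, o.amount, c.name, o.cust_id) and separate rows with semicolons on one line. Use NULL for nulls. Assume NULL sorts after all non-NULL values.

(7, 20, Nora, NULL); (7, 24, Nora, 4); (8, 20, Judy, NULL); (8, 24, Judy, 4); (NULL, 20, NULL, NULL); (NULL, 24, NULL, 4)

CROSS JOIN pairs every row of `customers` with every row of `orders`: 3 × 2 = 6 rows.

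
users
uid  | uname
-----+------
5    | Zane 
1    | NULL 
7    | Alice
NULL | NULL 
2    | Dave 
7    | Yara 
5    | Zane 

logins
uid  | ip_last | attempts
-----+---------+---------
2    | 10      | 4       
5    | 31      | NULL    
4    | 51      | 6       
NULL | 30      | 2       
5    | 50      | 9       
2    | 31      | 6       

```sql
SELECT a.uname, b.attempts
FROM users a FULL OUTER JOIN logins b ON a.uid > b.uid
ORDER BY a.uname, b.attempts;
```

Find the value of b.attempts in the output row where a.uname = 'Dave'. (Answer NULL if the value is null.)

NULL

FULL OUTER JOIN keeps every row from both sides; unmatched rows get NULL for the other side's columns.
Matching on a.uid > b.uid. A NULL in a compared column never satisfies the condition.
- a[0] uid=5 → 3 match(es) in b → 3 row(s).
- a[1] uid=1 → no match; kept with NULLs on the b side.
- a[2] uid=7 → 5 match(es) in b → 5 row(s).
- a[3] uid=NULL → no match; kept with NULLs on the b side.
- a[4] uid=2 → no match; kept with NULLs on the b side.
- a[5] uid=7 → 5 match(es) in b → 5 row(s).
- a[6] uid=5 → 3 match(es) in b → 3 row(s).
- plus 1 unmatched b row(s), each kept with NULL a columns.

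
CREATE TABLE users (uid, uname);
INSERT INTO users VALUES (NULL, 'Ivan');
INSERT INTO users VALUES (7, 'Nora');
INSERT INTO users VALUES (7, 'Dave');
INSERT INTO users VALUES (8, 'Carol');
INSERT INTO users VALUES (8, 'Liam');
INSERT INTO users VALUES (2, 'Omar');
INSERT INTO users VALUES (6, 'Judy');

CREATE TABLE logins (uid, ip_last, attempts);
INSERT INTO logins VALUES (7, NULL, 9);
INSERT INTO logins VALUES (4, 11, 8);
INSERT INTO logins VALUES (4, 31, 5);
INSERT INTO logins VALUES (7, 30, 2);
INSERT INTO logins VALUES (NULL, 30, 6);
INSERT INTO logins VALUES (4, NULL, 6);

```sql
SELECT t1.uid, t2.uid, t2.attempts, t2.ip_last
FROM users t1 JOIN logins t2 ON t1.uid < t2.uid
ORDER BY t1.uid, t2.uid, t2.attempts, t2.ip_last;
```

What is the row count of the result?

INNER JOIN keeps only pairs where the ON condition holds.
Matching on t1.uid < t2.uid. A NULL in a compared column never satisfies the condition.
- t1 row (uid=NULL): no match → dropped.
- t1 row (uid=7): no match → dropped.
- t1 row (uid=7): no match → dropped.
- t1 row (uid=8): no match → dropped.
- t1 row (uid=8): no match → dropped.
- t1 row (uid=2): matches 5 t2 row(s) → 5 output row(s).
- t1 row (uid=6): matches 2 t2 row(s) → 2 output row(s).
Total: 7 rows.

7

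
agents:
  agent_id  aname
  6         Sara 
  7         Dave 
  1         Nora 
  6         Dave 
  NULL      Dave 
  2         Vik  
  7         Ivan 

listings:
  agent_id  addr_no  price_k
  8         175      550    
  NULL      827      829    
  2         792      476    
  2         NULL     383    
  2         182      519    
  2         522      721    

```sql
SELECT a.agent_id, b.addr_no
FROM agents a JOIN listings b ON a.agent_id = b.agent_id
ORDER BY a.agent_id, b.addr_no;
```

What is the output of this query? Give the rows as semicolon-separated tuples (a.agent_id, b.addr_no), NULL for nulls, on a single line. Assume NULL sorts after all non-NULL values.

INNER JOIN keeps only pairs where the ON condition holds.
Matching on a.agent_id = b.agent_id. A NULL in a compared column never satisfies the condition.
- a[0] agent_id=6 → no match; dropped.
- a[1] agent_id=7 → no match; dropped.
- a[2] agent_id=1 → no match; dropped.
- a[3] agent_id=6 → no match; dropped.
- a[4] agent_id=NULL → no match; dropped.
- a[5] agent_id=2 → 4 match(es) in b → 4 row(s).
- a[6] agent_id=7 → no match; dropped.
After projecting and ordering:
a.agent_id | b.addr_no
2 | 182
2 | 522
2 | 792
2 | NULL

(2, 182); (2, 522); (2, 792); (2, NULL)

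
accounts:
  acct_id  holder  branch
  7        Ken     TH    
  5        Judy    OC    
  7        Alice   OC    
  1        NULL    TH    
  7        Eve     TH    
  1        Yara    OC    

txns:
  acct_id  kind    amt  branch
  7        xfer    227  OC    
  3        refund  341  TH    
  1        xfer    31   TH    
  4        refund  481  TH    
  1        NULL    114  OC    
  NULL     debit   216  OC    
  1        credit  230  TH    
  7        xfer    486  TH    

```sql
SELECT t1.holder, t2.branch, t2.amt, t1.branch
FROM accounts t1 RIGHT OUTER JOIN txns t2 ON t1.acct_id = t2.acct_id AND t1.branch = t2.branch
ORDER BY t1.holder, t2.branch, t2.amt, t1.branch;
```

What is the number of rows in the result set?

RIGHT JOIN keeps every row from `txns`; unmatched rows get NULL for `accounts`'s columns.
Matching on t1.acct_id = t2.acct_id AND t1.branch = t2.branch. A NULL in a compared column never satisfies the condition.
Matched pairs: 6; unmatched t2 rows kept: 3.
Total: 6 matched + 3 padded = 9 rows.

9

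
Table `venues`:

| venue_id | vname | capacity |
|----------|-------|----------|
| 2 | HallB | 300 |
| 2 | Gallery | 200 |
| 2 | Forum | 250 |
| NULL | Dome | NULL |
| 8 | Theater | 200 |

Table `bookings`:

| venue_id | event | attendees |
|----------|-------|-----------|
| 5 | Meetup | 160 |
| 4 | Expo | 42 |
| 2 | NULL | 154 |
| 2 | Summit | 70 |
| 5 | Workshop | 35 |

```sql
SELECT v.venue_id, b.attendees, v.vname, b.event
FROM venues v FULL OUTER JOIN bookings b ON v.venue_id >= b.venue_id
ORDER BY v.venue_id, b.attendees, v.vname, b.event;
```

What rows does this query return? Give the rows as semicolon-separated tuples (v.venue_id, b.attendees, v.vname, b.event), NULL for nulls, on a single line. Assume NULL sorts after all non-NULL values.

FULL OUTER JOIN keeps every row from both sides; unmatched rows get NULL for the other side's columns.
Matching on v.venue_id >= b.venue_id. A NULL in a compared column never satisfies the condition.
- venue_id=2: 2 matching b row(s), so 2 row(s) emitted.
- venue_id=2: 2 matching b row(s), so 2 row(s) emitted.
- venue_id=2: 2 matching b row(s), so 2 row(s) emitted.
- venue_id=NULL: no b row matches, row kept with b columns NULL.
- venue_id=8: 5 matching b row(s), so 5 row(s) emitted.

(2, 70, Forum, Summit); (2, 70, Gallery, Summit); (2, 70, HallB, Summit); (2, 154, Forum, NULL); (2, 154, Gallery, NULL); (2, 154, HallB, NULL); (8, 35, Theater, Workshop); (8, 42, Theater, Expo); (8, 70, Theater, Summit); (8, 154, Theater, NULL); (8, 160, Theater, Meetup); (NULL, NULL, Dome, NULL)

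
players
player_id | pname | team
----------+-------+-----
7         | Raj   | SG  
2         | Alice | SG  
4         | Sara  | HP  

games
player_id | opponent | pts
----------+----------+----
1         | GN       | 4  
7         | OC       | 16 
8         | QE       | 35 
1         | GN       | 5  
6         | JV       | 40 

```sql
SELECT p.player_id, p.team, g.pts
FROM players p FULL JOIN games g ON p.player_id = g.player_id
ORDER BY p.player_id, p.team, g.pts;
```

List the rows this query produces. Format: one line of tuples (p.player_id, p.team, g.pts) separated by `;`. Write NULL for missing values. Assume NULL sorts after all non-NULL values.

(2, SG, NULL); (4, HP, NULL); (7, SG, 16); (NULL, NULL, 4); (NULL, NULL, 5); (NULL, NULL, 35); (NULL, NULL, 40)

FULL OUTER JOIN keeps every row from both sides; unmatched rows get NULL for the other side's columns.
Matching on p.player_id = g.player_id.
Matched pairs: 1; unmatched p rows kept: 2; unmatched g rows kept: 4.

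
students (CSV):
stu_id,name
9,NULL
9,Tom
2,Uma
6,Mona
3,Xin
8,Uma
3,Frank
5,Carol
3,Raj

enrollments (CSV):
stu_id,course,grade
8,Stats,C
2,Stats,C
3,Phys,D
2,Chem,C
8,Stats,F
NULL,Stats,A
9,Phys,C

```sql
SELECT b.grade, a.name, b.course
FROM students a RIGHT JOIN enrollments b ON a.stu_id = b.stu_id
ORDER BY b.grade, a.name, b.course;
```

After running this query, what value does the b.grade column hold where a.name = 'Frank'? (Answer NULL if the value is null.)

RIGHT JOIN keeps every row from `enrollments`; unmatched rows get NULL for `students`'s columns.
Matching on a.stu_id = b.stu_id. A NULL in a compared column never satisfies the condition.
Matched pairs: 9; unmatched b rows kept: 1.

D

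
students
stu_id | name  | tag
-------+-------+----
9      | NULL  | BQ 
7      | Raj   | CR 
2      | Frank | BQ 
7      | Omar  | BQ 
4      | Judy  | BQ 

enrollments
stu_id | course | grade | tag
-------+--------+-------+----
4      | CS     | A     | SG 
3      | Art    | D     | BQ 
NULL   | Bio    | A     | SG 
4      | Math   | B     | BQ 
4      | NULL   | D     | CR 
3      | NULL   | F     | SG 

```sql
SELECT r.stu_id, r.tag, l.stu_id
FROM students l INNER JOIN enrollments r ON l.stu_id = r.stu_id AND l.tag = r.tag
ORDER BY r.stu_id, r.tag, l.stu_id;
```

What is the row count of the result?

1

INNER JOIN keeps only pairs where the ON condition holds.
Matching on l.stu_id = r.stu_id AND l.tag = r.tag. A NULL in a compared column never satisfies the condition.
- l[0] stu_id=9, tag=BQ → no match; dropped.
- l[1] stu_id=7, tag=CR → no match; dropped.
- l[2] stu_id=2, tag=BQ → no match; dropped.
- l[3] stu_id=7, tag=BQ → no match; dropped.
- l[4] stu_id=4, tag=BQ → 1 match(es) in r → 1 row(s).
Total: 1 rows.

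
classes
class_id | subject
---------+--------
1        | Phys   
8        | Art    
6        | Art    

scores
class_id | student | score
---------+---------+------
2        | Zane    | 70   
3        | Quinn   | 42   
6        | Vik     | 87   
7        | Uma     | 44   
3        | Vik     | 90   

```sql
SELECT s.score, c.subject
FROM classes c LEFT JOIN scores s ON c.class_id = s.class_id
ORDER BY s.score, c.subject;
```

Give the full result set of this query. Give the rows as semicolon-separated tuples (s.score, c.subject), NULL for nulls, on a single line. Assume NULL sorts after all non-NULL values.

(87, Art); (NULL, Art); (NULL, Phys)

LEFT JOIN keeps every row from `classes`; unmatched rows get NULL for `scores`'s columns.
Matching on c.class_id = s.class_id.
- c[0] class_id=1 → no match; kept with NULLs on the s side.
- c[1] class_id=8 → no match; kept with NULLs on the s side.
- c[2] class_id=6 → 1 match(es) in s → 1 row(s).
After projecting and ordering:
s.score | c.subject
87 | Art
NULL | Art
NULL | Phys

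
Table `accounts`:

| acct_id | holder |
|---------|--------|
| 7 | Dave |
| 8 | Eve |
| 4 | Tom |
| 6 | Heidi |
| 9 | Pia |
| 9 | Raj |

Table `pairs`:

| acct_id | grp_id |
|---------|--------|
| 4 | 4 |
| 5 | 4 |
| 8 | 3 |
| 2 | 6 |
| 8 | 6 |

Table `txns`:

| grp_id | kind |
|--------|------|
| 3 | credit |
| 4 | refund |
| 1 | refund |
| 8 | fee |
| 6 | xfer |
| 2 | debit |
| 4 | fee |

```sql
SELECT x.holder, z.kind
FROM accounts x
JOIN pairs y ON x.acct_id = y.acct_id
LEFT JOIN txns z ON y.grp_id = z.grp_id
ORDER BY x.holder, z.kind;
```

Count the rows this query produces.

4

Step 1 — x INNER JOIN y on acct_id → 3 row(s).
Then LEFT JOIN `txns z` on grp_id: each of those 3 rows is kept; rows whose y.grp_id has no match in z get NULL for z's columns.
Result: 4 row(s).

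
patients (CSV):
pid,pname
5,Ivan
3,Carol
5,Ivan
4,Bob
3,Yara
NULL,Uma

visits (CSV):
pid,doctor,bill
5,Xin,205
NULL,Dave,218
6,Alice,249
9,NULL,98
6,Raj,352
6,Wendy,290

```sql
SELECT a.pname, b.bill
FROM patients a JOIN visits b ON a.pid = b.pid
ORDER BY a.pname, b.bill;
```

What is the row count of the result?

2

INNER JOIN keeps only pairs where the ON condition holds.
Matching on a.pid = b.pid. A NULL in a compared column never satisfies the condition.
- a row (pid=5): matches 1 b row(s) → 1 output row(s).
- a row (pid=3): no match → dropped.
- a row (pid=5): matches 1 b row(s) → 1 output row(s).
- a row (pid=4): no match → dropped.
- a row (pid=3): no match → dropped.
- a row (pid=NULL): no match → dropped.
Total: 2 rows.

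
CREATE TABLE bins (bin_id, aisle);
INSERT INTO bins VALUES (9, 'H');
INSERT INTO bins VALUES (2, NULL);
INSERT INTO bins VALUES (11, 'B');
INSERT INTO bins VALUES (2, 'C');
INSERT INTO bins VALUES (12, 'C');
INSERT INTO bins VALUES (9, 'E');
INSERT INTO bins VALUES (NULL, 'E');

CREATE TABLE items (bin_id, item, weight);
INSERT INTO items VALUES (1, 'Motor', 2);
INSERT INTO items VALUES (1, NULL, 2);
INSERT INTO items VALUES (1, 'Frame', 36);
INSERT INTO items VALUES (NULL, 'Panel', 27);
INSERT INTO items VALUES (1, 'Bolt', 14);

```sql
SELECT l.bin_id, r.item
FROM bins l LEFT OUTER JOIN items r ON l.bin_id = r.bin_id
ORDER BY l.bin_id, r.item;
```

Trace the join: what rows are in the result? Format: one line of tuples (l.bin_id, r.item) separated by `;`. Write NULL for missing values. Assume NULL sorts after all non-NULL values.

LEFT JOIN keeps every row from `bins`; unmatched rows get NULL for `items`'s columns.
Matching on l.bin_id = r.bin_id. A NULL in a compared column never satisfies the condition.
Matched pairs: 0; unmatched l rows kept: 7.

(2, NULL); (2, NULL); (9, NULL); (9, NULL); (11, NULL); (12, NULL); (NULL, NULL)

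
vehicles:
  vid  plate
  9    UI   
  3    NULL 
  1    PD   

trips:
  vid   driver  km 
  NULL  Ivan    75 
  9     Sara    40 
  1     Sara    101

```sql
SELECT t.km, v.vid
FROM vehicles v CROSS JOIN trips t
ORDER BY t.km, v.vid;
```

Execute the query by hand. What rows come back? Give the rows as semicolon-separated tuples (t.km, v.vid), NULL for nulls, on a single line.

(40, 1); (40, 3); (40, 9); (75, 1); (75, 3); (75, 9); (101, 1); (101, 3); (101, 9)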